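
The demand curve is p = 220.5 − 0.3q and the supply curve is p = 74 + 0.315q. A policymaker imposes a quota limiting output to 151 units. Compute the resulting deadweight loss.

Competitive equilibrium: 220.5 − 0.3q = 74 + 0.315q → q* = 238.2114, p* = 149.0366.
At q = 151: demand price = 220.5 − 0.3·151 = 175.2; supply price = 74 + 0.315·151 = 121.565.
Δq = 238.2114 − 151 = 87.2114; wedge = 175.2 − 121.565 = 53.635.
Deadweight loss = ½ × 87.2114 × 53.635 = 2338.79.

2338.79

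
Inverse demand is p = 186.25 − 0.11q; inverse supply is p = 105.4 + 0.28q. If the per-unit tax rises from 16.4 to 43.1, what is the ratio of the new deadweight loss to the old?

6.907

Competitive equilibrium: 186.25 − 0.11q = 105.4 + 0.28q → q* = 207.3077, p* = 163.4462.
For a per-unit tax t: Δq = t/0.39, so DWL = ½·t·(t/0.39) = t²/0.78.
At t = 16.4: DWL = 344.821. At t = 43.1: DWL = 2381.551.
Ratio = (43.1/16.4)² = 6.907.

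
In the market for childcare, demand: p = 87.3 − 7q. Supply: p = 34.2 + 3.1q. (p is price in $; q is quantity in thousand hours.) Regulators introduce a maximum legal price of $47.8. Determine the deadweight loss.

Competitive equilibrium: 87.3 − 7q = 34.2 + 3.1q → q* = 5.2574, p* = 50.498.
At the ceiling p = 47.8, quantity supplied = (47.8 − 34.2)/3.1 = 4.3871.
Willingness to pay at q' = 4.3871: 87.3 − 7·4.3871 = 56.5903.
Δq = 5.2574 − 4.3871 = 0.8703; wedge = 56.5903 − 47.8 = 8.7903.
DWL = ½ × 0.8703 × 8.7903 = $3.83 thousand.

$3.83 thousand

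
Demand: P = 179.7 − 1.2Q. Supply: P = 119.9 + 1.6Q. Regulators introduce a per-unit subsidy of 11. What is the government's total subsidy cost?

Competitive equilibrium: 179.7 − 1.2Q = 119.9 + 1.6Q → Q* = 21.3571, P* = 154.0714.
The subsidy lowers effective supply by 11: P = 108.9 + 1.6Q.
New quantity: 179.7 − 1.2Q = 108.9 + 1.6Q → Q' = 25.2857.
Total subsidy cost = 11 × 25.2857 = 278.14.

278.14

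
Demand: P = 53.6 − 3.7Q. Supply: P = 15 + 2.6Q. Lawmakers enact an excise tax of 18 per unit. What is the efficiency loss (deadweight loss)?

25.71

Competitive equilibrium: 53.6 − 3.7Q = 15 + 2.6Q → Q* = 6.127, P* = 30.9302.
With the tax, the buyer price exceeds the seller price by 18: (53.6 − 3.7Q) − (15 + 2.6Q) = 18 → Q' = 3.2698.
ΔQ = 6.127 − 3.2698 = 2.8572; the wedge equals the tax, 18.
Deadweight loss = ½ × 2.8572 × 18 = 25.71.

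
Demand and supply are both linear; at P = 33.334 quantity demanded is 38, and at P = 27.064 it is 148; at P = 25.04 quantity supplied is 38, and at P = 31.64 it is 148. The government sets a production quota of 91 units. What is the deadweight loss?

Demand slope = (27.064 − 33.334)/(148 − 38) = −0.057, so P = 35.5 − 0.057Q.
Supply slope = (31.64 − 25.04)/(148 − 38) = 0.06, so P = 22.76 + 0.06Q.
Competitive equilibrium: 35.5 − 0.057Q = 22.76 + 0.06Q → Q* = 108.8889, P* = 29.2933.
At Q = 91: demand price = 35.5 − 0.057·91 = 30.313; supply price = 22.76 + 0.06·91 = 28.22.
ΔQ = 108.8889 − 91 = 17.8889; wedge = 30.313 − 28.22 = 2.093.
Deadweight loss = ½ × 17.8889 × 2.093 = 18.72.

18.72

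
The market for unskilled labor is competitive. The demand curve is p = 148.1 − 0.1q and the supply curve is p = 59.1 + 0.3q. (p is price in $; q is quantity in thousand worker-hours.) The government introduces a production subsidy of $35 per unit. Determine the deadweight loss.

Competitive equilibrium: 148.1 − 0.1q = 59.1 + 0.3q → q* = 222.5, p* = 125.85.
The subsidy lowers effective supply by 35: p = 24.1 + 0.3q.
New quantity: 148.1 − 0.1q = 24.1 + 0.3q → q' = 310.
Overproduction Δq = 310 − 222.5 = 87.5; wedge = subsidy = 35.
Deadweight loss = ½ × 87.5 × 35 = $1531.25 thousand.

$1531.25 thousand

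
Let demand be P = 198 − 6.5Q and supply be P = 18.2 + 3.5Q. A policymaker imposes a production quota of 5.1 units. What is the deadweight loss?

829.472

Competitive equilibrium: 198 − 6.5Q = 18.2 + 3.5Q → Q* = 17.98, P* = 81.13.
At Q = 5.1: demand price = 198 − 6.5·5.1 = 164.85; supply price = 18.2 + 3.5·5.1 = 36.05.
ΔQ = 17.98 − 5.1 = 12.88; wedge = 164.85 − 36.05 = 128.8.
The triangle = ½ × 12.88 × 128.8 = 829.472.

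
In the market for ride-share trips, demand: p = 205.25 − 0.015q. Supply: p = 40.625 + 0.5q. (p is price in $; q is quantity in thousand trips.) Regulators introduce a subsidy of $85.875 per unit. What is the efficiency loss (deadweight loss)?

$7159.72 thousand

Competitive equilibrium: 205.25 − 0.015q = 40.625 + 0.5q → q* = 319.66019, p* = 200.4551.
The subsidy lowers effective supply by 85.875: p = 0.5q − 45.25.
New quantity: 205.25 − 0.015q = 0.5q − 45.25 → q' = 486.40777.
Overproduction Δq = 486.40777 − 319.66019 = 166.74758; wedge = subsidy = 85.875.
The triangle = ½ × 166.74758 × 85.875 = $7159.72 thousand.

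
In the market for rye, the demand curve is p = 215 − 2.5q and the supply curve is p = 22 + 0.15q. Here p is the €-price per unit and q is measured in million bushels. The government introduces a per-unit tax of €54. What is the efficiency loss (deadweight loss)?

€550.19 million

Competitive equilibrium: 215 − 2.5q = 22 + 0.15q → q* = 72.8302, p* = 32.9245.
With the tax, the buyer price exceeds the seller price by 54: (215 − 2.5q) − (22 + 0.15q) = 54 → q' = 52.4528.
Δq = 72.8302 − 52.4528 = 20.3774; the wedge equals the tax, 54.
Welfare loss = ½ × 20.3774 × 54 = €550.19 million.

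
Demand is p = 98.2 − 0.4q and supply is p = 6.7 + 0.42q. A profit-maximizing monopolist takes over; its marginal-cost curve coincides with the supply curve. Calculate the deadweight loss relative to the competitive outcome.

Competitive equilibrium: 98.2 − 0.4q = 6.7 + 0.42q → q* = 111.5854, p* = 53.5659.
Marginal revenue: MR = 98.2 − 0.8q. Set MR = MC: 98.2 − 0.8q = 6.7 + 0.42q → q_m = 75.
Price p_m = 98.2 − 0.4·75 = 68.2; MC(q_m) = 6.7 + 0.42·75 = 38.2.
Competitive q* = 111.5854, so Δq = 36.5854; wedge = 68.2 − 38.2 = 30.
Welfare loss = ½ × 36.5854 × 30 = 548.78.

548.78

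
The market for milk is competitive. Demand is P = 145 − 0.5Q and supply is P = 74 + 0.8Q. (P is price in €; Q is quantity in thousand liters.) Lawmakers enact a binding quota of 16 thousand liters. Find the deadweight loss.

Competitive equilibrium: 145 − 0.5Q = 74 + 0.8Q → Q* = 54.6154, P* = 117.6923.
At Q = 16: demand price = 145 − 0.5·16 = 137; supply price = 74 + 0.8·16 = 86.8.
ΔQ = 54.6154 − 16 = 38.6154; wedge = 137 − 86.8 = 50.2.
DWL = ½ × 38.6154 × 50.2 = €969.25 thousand.

€969.25 thousand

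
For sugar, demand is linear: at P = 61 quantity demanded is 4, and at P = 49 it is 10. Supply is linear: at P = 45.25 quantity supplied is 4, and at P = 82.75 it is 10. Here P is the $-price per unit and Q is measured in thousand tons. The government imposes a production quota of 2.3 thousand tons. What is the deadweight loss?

$53.73 thousand

Demand slope = (49 − 61)/(10 − 4) = −2, so P = 69 − 2Q.
Supply slope = (82.75 − 45.25)/(10 − 4) = 6.25, so P = 20.25 + 6.25Q.
Competitive equilibrium: 69 − 2Q = 20.25 + 6.25Q → Q* = 5.9091, P* = 57.1818.
At Q = 2.3: demand price = 69 − 2·2.3 = 64.4; supply price = 20.25 + 6.25·2.3 = 34.625.
ΔQ = 5.9091 − 2.3 = 3.6091; wedge = 64.4 − 34.625 = 29.775.
DWL = ½ × 3.6091 × 29.775 = $53.73 thousand.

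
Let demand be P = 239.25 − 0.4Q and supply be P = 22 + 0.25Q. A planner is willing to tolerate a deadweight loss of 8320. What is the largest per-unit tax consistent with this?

Competitive equilibrium: 239.25 − 0.4Q = 22 + 0.25Q → Q* = 334.2308, P* = 105.5577.
A tax t gives ΔQ = t/0.65 and wedge t, so DWL = t²/1.3.
t²/1.3 = 8320 → t² = 10816 → t = 104.

104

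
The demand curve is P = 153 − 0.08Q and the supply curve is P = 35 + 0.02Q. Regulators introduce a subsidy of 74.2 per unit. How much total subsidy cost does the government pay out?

142612.40

Competitive equilibrium: 153 − 0.08Q = 35 + 0.02Q → Q* = 1180, P* = 58.6.
The subsidy lowers effective supply by 74.2: P = 0.02Q − 39.2.
New quantity: 153 − 0.08Q = 0.02Q − 39.2 → Q' = 1922.
Total subsidy cost = 74.2 × 1922 = 142612.40.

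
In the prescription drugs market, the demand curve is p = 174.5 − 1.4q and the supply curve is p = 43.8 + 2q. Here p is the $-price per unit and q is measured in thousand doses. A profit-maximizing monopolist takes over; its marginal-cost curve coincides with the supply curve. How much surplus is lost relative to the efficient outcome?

$213.71 thousand

Competitive equilibrium: 174.5 − 1.4q = 43.8 + 2q → q* = 38.44118, p* = 120.68235.
Marginal revenue: MR = 174.5 − 2.8q. Set MR = MC: 174.5 − 2.8q = 43.8 + 2q → q_m = 27.22917.
Price p_m = 174.5 − 1.4·27.22917 = 136.37916; MC(q_m) = 43.8 + 2·27.22917 = 98.25834.
Competitive q* = 38.44118, so Δq = 11.21201; wedge = 136.37916 − 98.25834 = 38.12082.
Welfare loss = ½ × 11.21201 × 38.12082 = $213.71 thousand.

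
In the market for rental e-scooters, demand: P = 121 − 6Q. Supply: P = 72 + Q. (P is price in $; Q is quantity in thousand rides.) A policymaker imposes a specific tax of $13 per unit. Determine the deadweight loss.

Competitive equilibrium: 121 − 6Q = 72 + Q → Q* = 7, P* = 79.
With the tax, the buyer price exceeds the seller price by 13: (121 − 6Q) − (72 + Q) = 13 → Q' = 5.1429.
ΔQ = 7 − 5.1429 = 1.8571; the wedge equals the tax, 13.
DWL = ½ × 1.8571 × 13 = $12.07 thousand.

$12.07 thousand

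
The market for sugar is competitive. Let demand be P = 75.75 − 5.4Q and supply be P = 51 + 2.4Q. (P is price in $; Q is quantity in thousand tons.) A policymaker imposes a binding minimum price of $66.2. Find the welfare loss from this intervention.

Competitive equilibrium: 75.75 − 5.4Q = 51 + 2.4Q → Q* = 3.1731, P* = 58.6154.
At the floor P = 66.2, quantity demanded = (75.75 − 66.2)/5.4 = 1.7685.
Sellers' marginal cost at Q' = 1.7685: 51 + 2.4·1.7685 = 55.2444.
ΔQ = 3.1731 − 1.7685 = 1.4046; wedge = 66.2 − 55.2444 = 10.9556.
DWL = ½ × 1.4046 × 10.9556 = $7.69 thousand.

$7.69 thousand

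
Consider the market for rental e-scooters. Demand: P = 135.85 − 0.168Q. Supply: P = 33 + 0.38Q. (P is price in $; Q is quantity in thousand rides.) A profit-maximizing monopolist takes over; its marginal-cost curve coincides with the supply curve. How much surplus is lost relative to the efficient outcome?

$531.36 thousand

Competitive equilibrium: 135.85 − 0.168Q = 33 + 0.38Q → Q* = 187.6825, P* = 104.3193.
Marginal revenue: MR = 135.85 − 0.336Q. Set MR = MC: 135.85 − 0.336Q = 33 + 0.38Q → Q_m = 143.6453.
Price P_m = 135.85 − 0.168·143.6453 = 111.7176; MC(Q_m) = 33 + 0.38·143.6453 = 87.5852.
Competitive Q* = 187.6825, so ΔQ = 44.0372; wedge = 111.7176 − 87.5852 = 24.1324.
The triangle = ½ × 44.0372 × 24.1324 = $531.36 thousand.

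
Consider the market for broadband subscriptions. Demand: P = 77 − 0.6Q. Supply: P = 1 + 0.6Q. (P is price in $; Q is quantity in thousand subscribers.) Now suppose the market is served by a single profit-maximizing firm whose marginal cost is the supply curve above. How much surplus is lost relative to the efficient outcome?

$267.41 thousand

Competitive equilibrium: 77 − 0.6Q = 1 + 0.6Q → Q* = 63.3333, P* = 39.
Marginal revenue: MR = 77 − 1.2Q. Set MR = MC: 77 − 1.2Q = 1 + 0.6Q → Q_m = 42.2222.
Price P_m = 77 − 0.6·42.2222 = 51.6667; MC(Q_m) = 1 + 0.6·42.2222 = 26.3333.
Competitive Q* = 63.3333, so ΔQ = 21.1111; wedge = 51.6667 − 26.3333 = 25.3334.
The triangle = ½ × 21.1111 × 25.3334 = $267.41 thousand.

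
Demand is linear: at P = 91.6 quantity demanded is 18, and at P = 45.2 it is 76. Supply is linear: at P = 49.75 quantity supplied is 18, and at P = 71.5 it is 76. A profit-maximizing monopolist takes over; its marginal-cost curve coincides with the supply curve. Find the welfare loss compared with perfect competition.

277.11

Demand slope = (45.2 − 91.6)/(76 − 18) = −0.8, so P = 106 − 0.8Q.
Supply slope = (71.5 − 49.75)/(76 − 18) = 0.375, so P = 43 + 0.375Q.
Competitive equilibrium: 106 − 0.8Q = 43 + 0.375Q → Q* = 53.617, P* = 63.1064.
Marginal revenue: MR = 106 − 1.6Q. Set MR = MC: 106 − 1.6Q = 43 + 0.375Q → Q_m = 31.8987.
Price P_m = 106 − 0.8·31.8987 = 80.481; MC(Q_m) = 43 + 0.375·31.8987 = 54.962.
Competitive Q* = 53.617, so ΔQ = 21.7183; wedge = 80.481 − 54.962 = 25.519.
The triangle = ½ × 21.7183 × 25.519 = 277.11.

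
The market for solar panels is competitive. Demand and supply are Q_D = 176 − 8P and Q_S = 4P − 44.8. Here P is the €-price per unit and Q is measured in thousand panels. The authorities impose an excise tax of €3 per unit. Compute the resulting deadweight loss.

€12 thousand

In inverse form: demand P = 22 − 0.125Q, supply P = 11.2 + 0.25Q.
Competitive equilibrium: 22 − 0.125Q = 11.2 + 0.25Q → Q* = 28.8, P* = 18.4.
With the tax, the buyer price exceeds the seller price by 3: (22 − 0.125Q) − (11.2 + 0.25Q) = 3 → Q' = 20.8.
ΔQ = 28.8 − 20.8 = 8; the wedge equals the tax, 3.
The triangle = ½ × 8 × 3 = €12 thousand.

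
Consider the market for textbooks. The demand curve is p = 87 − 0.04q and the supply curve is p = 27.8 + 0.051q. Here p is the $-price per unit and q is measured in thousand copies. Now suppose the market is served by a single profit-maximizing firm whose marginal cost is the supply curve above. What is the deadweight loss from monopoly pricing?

$1795.35 thousand

Competitive equilibrium: 87 − 0.04q = 27.8 + 0.051q → q* = 650.54945, p* = 60.97802.
Marginal revenue: MR = 87 − 0.08q. Set MR = MC: 87 − 0.08q = 27.8 + 0.051q → q_m = 451.9084.
Price p_m = 87 − 0.04·451.9084 = 68.92366; MC(q_m) = 27.8 + 0.051·451.9084 = 50.84733.
Competitive q* = 650.54945, so Δq = 198.64105; wedge = 68.92366 − 50.84733 = 18.07633.
Deadweight loss = ½ × 198.64105 × 18.07633 = $1795.35 thousand.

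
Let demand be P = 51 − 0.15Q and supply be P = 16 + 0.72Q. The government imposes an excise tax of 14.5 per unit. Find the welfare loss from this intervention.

Competitive equilibrium: 51 − 0.15Q = 16 + 0.72Q → Q* = 40.2299, P* = 44.9655.
With the tax, the buyer price exceeds the seller price by 14.5: (51 − 0.15Q) − (16 + 0.72Q) = 14.5 → Q' = 23.5632.
ΔQ = 40.2299 − 23.5632 = 16.6667; the wedge equals the tax, 14.5.
Deadweight loss = ½ × 16.6667 × 14.5 = 120.83.

120.83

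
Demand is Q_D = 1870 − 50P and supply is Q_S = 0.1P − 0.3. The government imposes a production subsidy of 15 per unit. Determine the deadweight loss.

In inverse form: demand P = 37.4 − 0.02Q, supply P = 3 + 10Q.
Competitive equilibrium: 37.4 − 0.02Q = 3 + 10Q → Q* = 3.4331, P* = 37.3313.
The subsidy lowers effective supply by 15: P = 10Q − 12.
New quantity: 37.4 − 0.02Q = 10Q − 12 → Q' = 4.9301.
Overproduction ΔQ = 4.9301 − 3.4331 = 1.497; wedge = subsidy = 15.
Welfare loss = ½ × 1.497 × 15 = 11.23.

11.23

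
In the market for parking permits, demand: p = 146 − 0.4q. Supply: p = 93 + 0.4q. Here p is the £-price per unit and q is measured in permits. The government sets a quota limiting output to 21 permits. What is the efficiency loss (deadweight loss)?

£819.025

Competitive equilibrium: 146 − 0.4q = 93 + 0.4q → q* = 66.25, p* = 119.5.
At q = 21: demand price = 146 − 0.4·21 = 137.6; supply price = 93 + 0.4·21 = 101.4.
Δq = 66.25 − 21 = 45.25; wedge = 137.6 − 101.4 = 36.2.
Deadweight loss = ½ × 45.25 × 36.2 = £819.025.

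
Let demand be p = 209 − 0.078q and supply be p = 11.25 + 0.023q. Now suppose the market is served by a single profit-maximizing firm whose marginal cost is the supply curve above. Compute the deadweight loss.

36759.09

Competitive equilibrium: 209 − 0.078q = 11.25 + 0.023q → q* = 1957.9208, p* = 56.2822.
Marginal revenue: MR = 209 − 0.156q. Set MR = MC: 209 − 0.156q = 11.25 + 0.023q → q_m = 1104.7486.
Price p_m = 209 − 0.078·1104.7486 = 122.8296; MC(q_m) = 11.25 + 0.023·1104.7486 = 36.6592.
Competitive q* = 1957.9208, so Δq = 853.1722; wedge = 122.8296 − 36.6592 = 86.1704.
The triangle = ½ × 853.1722 × 86.1704 = 36759.09.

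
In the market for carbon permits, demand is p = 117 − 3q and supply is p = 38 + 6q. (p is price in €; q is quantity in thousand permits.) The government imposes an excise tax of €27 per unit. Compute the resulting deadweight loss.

€40.50 thousand

Competitive equilibrium: 117 − 3q = 38 + 6q → q* = 8.7778, p* = 90.6667.
With the tax, the buyer price exceeds the seller price by 27: (117 − 3q) − (38 + 6q) = 27 → q' = 5.7778.
Δq = 8.7778 − 5.7778 = 3; the wedge equals the tax, 27.
Welfare loss = ½ × 3 × 27 = €40.50 thousand.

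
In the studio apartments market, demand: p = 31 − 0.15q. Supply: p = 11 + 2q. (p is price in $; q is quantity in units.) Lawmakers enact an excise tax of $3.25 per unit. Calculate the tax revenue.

$25.32

Competitive equilibrium: 31 − 0.15q = 11 + 2q → q* = 9.3023, p* = 29.6047.
With the tax, the buyer price exceeds the seller price by 3.25: (31 − 0.15q) − (11 + 2q) = 3.25 → q' = 7.7907.
Tax revenue = 3.25 × 7.7907 = $25.32.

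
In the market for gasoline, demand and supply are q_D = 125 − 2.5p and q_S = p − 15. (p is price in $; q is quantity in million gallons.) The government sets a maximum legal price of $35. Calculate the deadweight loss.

In inverse form: demand p = 50 − 0.4q, supply p = 15 + q.
Competitive equilibrium: 50 − 0.4q = 15 + q → q* = 25, p* = 40.
At the ceiling p = 35, quantity supplied = (35 − 15)/1 = 20.
Willingness to pay at q' = 20: 50 − 0.4·20 = 42.
Δq = 25 − 20 = 5; wedge = 42 − 35 = 7.
Welfare loss = ½ × 5 × 7 = $17.50 million.

$17.50 million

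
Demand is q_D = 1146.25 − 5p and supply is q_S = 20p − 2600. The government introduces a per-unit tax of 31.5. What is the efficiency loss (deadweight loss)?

In inverse form: demand p = 229.25 − 0.2q, supply p = 130 + 0.05q.
Competitive equilibrium: 229.25 − 0.2q = 130 + 0.05q → q* = 397, p* = 149.85.
With the tax, the buyer price exceeds the seller price by 31.5: (229.25 − 0.2q) − (130 + 0.05q) = 31.5 → q' = 271.
Δq = 397 − 271 = 126; the wedge equals the tax, 31.5.
Welfare loss = ½ × 126 × 31.5 = 1984.50.

1984.50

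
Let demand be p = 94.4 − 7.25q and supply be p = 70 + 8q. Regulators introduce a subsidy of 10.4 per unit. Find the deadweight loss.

3.55

Competitive equilibrium: 94.4 − 7.25q = 70 + 8q → q* = 1.6, p* = 82.8.
The subsidy lowers effective supply by 10.4: p = 59.6 + 8q.
New quantity: 94.4 − 7.25q = 59.6 + 8q → q' = 2.282.
Overproduction Δq = 2.282 − 1.6 = 0.682; wedge = subsidy = 10.4.
The triangle = ½ × 0.682 × 10.4 = 3.55.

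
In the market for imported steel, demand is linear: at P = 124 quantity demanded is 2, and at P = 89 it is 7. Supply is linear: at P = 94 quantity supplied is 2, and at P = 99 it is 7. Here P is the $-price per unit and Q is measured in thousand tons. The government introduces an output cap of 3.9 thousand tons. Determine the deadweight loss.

Demand slope = (89 − 124)/(7 − 2) = −7, so P = 138 − 7Q.
Supply slope = (99 − 94)/(7 − 2) = 1, so P = 92 + Q.
Competitive equilibrium: 138 − 7Q = 92 + Q → Q* = 5.75, P* = 97.75.
At Q = 3.9: demand price = 138 − 7·3.9 = 110.7; supply price = 92 + 1·3.9 = 95.9.
ΔQ = 5.75 − 3.9 = 1.85; wedge = 110.7 − 95.9 = 14.8.
Deadweight loss = ½ × 1.85 × 14.8 = $13.69 thousand.

$13.69 thousand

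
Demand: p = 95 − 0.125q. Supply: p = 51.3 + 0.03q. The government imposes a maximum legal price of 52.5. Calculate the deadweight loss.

4536.29

Competitive equilibrium: 95 − 0.125q = 51.3 + 0.03q → q* = 281.9355, p* = 59.7581.
At the ceiling p = 52.5, quantity supplied = (52.5 − 51.3)/0.03 = 40.
Willingness to pay at q' = 40: 95 − 0.125·40 = 90.
Δq = 281.9355 − 40 = 241.9355; wedge = 90 − 52.5 = 37.5.
DWL = ½ × 241.9355 × 37.5 = 4536.29.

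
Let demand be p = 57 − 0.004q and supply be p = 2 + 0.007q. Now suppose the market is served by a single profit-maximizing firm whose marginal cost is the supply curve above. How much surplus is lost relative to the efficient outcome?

9777.78

Competitive equilibrium: 57 − 0.004q = 2 + 0.007q → q* = 5000, p* = 37.
Marginal revenue: MR = 57 − 0.008q. Set MR = MC: 57 − 0.008q = 2 + 0.007q → q_m = 3666.666667.
Price p_m = 57 − 0.004·3666.666667 = 42.333333; MC(q_m) = 2 + 0.007·3666.666667 = 27.666667.
Competitive q* = 5000, so Δq = 1333.333333; wedge = 42.333333 − 27.666667 = 14.666666.
Welfare loss = ½ × 1333.333333 × 14.666666 = 9777.78.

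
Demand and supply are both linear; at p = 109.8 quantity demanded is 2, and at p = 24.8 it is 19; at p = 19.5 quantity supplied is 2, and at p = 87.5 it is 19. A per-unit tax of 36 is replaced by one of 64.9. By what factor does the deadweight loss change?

3.250

Demand slope = (24.8 − 109.8)/(19 − 2) = −5, so p = 119.8 − 5q.
Supply slope = (87.5 − 19.5)/(19 − 2) = 4, so p = 11.5 + 4q.
Competitive equilibrium: 119.8 − 5q = 11.5 + 4q → q* = 12.0333, p* = 59.6333.
For a per-unit tax t: Δq = t/9, so DWL = ½·t·(t/9) = t²/18.
At t = 36: DWL = 72. At t = 64.9: DWL = 234.001.
Ratio = (64.9/36)² = 3.250.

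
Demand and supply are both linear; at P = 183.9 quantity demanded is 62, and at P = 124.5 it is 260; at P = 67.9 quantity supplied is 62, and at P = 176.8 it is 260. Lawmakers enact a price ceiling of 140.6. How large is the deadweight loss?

Demand slope = (124.5 − 183.9)/(260 − 62) = −0.3, so P = 202.5 − 0.3Q.
Supply slope = (176.8 − 67.9)/(260 − 62) = 0.55, so P = 33.8 + 0.55Q.
Competitive equilibrium: 202.5 − 0.3Q = 33.8 + 0.55Q → Q* = 198.4706, P* = 142.9588.
At the ceiling P = 140.6, quantity supplied = (140.6 − 33.8)/0.55 = 194.1818.
Willingness to pay at Q' = 194.1818: 202.5 − 0.3·194.1818 = 144.2455.
ΔQ = 198.4706 − 194.1818 = 4.2888; wedge = 144.2455 − 140.6 = 3.6455.
Deadweight loss = ½ × 4.2888 × 3.6455 = 7.82.

7.82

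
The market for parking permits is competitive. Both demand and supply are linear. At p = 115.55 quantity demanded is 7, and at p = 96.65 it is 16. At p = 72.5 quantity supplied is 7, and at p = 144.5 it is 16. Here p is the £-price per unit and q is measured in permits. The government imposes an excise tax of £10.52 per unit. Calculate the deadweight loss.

Demand slope = (96.65 − 115.55)/(16 − 7) = −2.1, so p = 130.25 − 2.1q.
Supply slope = (144.5 − 72.5)/(16 − 7) = 8, so p = 16.5 + 8q.
Competitive equilibrium: 130.25 − 2.1q = 16.5 + 8q → q* = 11.2624, p* = 106.599.
With the tax, the buyer price exceeds the seller price by 10.52: (130.25 − 2.1q) − (16.5 + 8q) = 10.52 → q' = 10.2208.
Δq = 11.2624 − 10.2208 = 1.0416; the wedge equals the tax, 10.52.
DWL = ½ × 1.0416 × 10.52 = £5.48.

£5.48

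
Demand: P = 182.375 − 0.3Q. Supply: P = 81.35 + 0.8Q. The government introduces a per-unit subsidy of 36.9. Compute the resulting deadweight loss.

Competitive equilibrium: 182.375 − 0.3Q = 81.35 + 0.8Q → Q* = 91.8409, P* = 154.8227.
The subsidy lowers effective supply by 36.9: P = 44.45 + 0.8Q.
New quantity: 182.375 − 0.3Q = 44.45 + 0.8Q → Q' = 125.3864.
Overproduction ΔQ = 125.3864 − 91.8409 = 33.5455; wedge = subsidy = 36.9.
DWL = ½ × 33.5455 × 36.9 = 618.91.

618.91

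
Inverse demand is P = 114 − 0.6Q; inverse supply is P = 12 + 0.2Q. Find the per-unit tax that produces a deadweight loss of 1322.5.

46

Competitive equilibrium: 114 − 0.6Q = 12 + 0.2Q → Q* = 127.5, P* = 37.5.
A tax t gives ΔQ = t/0.8 and wedge t, so DWL = t²/1.6.
t²/1.6 = 1322.5 → t² = 2116 → t = 46.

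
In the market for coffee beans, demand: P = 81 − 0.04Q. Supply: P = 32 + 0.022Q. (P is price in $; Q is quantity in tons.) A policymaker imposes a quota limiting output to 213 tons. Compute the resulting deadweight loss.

Competitive equilibrium: 81 − 0.04Q = 32 + 0.022Q → Q* = 790.3226, P* = 49.3871.
At Q = 213: demand price = 81 − 0.04·213 = 72.48; supply price = 32 + 0.022·213 = 36.686.
ΔQ = 790.3226 − 213 = 577.3226; wedge = 72.48 − 36.686 = 35.794.
The triangle = ½ × 577.3226 × 35.794 = $10332.34.

$10332.34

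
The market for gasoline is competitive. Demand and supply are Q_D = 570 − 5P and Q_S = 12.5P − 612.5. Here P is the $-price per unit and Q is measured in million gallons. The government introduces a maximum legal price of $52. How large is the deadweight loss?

$5304.02 million

In inverse form: demand P = 114 − 0.2Q, supply P = 49 + 0.08Q.
Competitive equilibrium: 114 − 0.2Q = 49 + 0.08Q → Q* = 232.1429, P* = 67.5714.
At the ceiling P = 52, quantity supplied = (52 − 49)/0.08 = 37.5.
Willingness to pay at Q' = 37.5: 114 − 0.2·37.5 = 106.5.
ΔQ = 232.1429 − 37.5 = 194.6429; wedge = 106.5 − 52 = 54.5.
DWL = ½ × 194.6429 × 54.5 = $5304.02 million.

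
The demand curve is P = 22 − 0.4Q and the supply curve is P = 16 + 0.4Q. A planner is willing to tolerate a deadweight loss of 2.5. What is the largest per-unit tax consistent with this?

Competitive equilibrium: 22 − 0.4Q = 16 + 0.4Q → Q* = 7.5, P* = 19.
A tax t gives ΔQ = t/0.8 and wedge t, so DWL = t²/1.6.
t²/1.6 = 2.5 → t² = 4 → t = 2.

2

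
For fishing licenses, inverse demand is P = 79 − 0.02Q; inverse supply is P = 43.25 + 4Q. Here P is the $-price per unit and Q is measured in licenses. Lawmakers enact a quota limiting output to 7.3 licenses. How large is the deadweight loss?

Competitive equilibrium: 79 − 0.02Q = 43.25 + 4Q → Q* = 8.893, P* = 78.8221.
At Q = 7.3: demand price = 79 − 0.02·7.3 = 78.854; supply price = 43.25 + 4·7.3 = 72.45.
ΔQ = 8.893 − 7.3 = 1.593; wedge = 78.854 − 72.45 = 6.404.
Welfare loss = ½ × 1.593 × 6.404 = $5.10.

$5.10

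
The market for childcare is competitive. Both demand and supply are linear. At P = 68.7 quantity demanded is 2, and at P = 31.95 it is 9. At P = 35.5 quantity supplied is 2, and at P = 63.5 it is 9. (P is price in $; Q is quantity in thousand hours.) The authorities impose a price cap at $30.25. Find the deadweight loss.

$111.12 thousand

Demand slope = (31.95 − 68.7)/(9 − 2) = −5.25, so P = 79.2 − 5.25Q.
Supply slope = (63.5 − 35.5)/(9 − 2) = 4, so P = 27.5 + 4Q.
Competitive equilibrium: 79.2 − 5.25Q = 27.5 + 4Q → Q* = 5.5892, P* = 49.8568.
At the ceiling P = 30.25, quantity supplied = (30.25 − 27.5)/4 = 0.6875.
Willingness to pay at Q' = 0.6875: 79.2 − 5.25·0.6875 = 75.5906.
ΔQ = 5.5892 − 0.6875 = 4.9017; wedge = 75.5906 − 30.25 = 45.3406.
Welfare loss = ½ × 4.9017 × 45.3406 = $111.12 thousand.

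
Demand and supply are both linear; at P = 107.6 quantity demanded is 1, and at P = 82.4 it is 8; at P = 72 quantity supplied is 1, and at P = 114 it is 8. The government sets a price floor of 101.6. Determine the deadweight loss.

20.01

Demand slope = (82.4 − 107.6)/(8 − 1) = −3.6, so P = 111.2 − 3.6Q.
Supply slope = (114 − 72)/(8 − 1) = 6, so P = 66 + 6Q.
Competitive equilibrium: 111.2 − 3.6Q = 66 + 6Q → Q* = 4.7083, P* = 94.25.
At the floor P = 101.6, quantity demanded = (111.2 − 101.6)/3.6 = 2.6667.
Sellers' marginal cost at Q' = 2.6667: 66 + 6·2.6667 = 82.0002.
ΔQ = 4.7083 − 2.6667 = 2.0416; wedge = 101.6 − 82.0002 = 19.5998.
DWL = ½ × 2.0416 × 19.5998 = 20.01.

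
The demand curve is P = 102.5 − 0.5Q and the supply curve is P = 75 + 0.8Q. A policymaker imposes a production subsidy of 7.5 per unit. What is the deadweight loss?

Competitive equilibrium: 102.5 − 0.5Q = 75 + 0.8Q → Q* = 21.1538, P* = 91.9231.
The subsidy lowers effective supply by 7.5: P = 67.5 + 0.8Q.
New quantity: 102.5 − 0.5Q = 67.5 + 0.8Q → Q' = 26.9231.
Overproduction ΔQ = 26.9231 − 21.1538 = 5.7693; wedge = subsidy = 7.5.
Deadweight loss = ½ × 5.7693 × 7.5 = 21.63.

21.63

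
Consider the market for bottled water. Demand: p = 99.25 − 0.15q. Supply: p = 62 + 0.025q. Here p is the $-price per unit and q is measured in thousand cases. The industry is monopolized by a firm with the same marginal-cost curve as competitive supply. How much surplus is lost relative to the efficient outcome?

Competitive equilibrium: 99.25 − 0.15q = 62 + 0.025q → q* = 212.8571, p* = 67.3214.
Marginal revenue: MR = 99.25 − 0.3q. Set MR = MC: 99.25 − 0.3q = 62 + 0.025q → q_m = 114.6154.
Price p_m = 99.25 − 0.15·114.6154 = 82.0577; MC(q_m) = 62 + 0.025·114.6154 = 64.8654.
Competitive q* = 212.8571, so Δq = 98.2417; wedge = 82.0577 − 64.8654 = 17.1923.
DWL = ½ × 98.2417 × 17.1923 = $844.50 thousand.

$844.50 thousand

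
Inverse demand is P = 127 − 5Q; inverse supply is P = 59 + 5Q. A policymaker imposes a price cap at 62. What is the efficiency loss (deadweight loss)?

Competitive equilibrium: 127 − 5Q = 59 + 5Q → Q* = 6.8, P* = 93.
At the ceiling P = 62, quantity supplied = (62 − 59)/5 = 0.6.
Willingness to pay at Q' = 0.6: 127 − 5·0.6 = 124.
ΔQ = 6.8 − 0.6 = 6.2; wedge = 124 − 62 = 62.
Deadweight loss = ½ × 6.2 × 62 = 192.20.

192.20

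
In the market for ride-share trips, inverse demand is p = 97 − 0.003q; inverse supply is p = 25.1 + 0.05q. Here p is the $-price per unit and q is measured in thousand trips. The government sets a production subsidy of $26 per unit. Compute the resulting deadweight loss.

Competitive equilibrium: 97 − 0.003q = 25.1 + 0.05q → q* = 1356.6038, p* = 92.9302.
The subsidy lowers effective supply by 26: p = 0.05q − 0.9.
New quantity: 97 − 0.003q = 0.05q − 0.9 → q' = 1847.1698.
Overproduction Δq = 1847.1698 − 1356.6038 = 490.566; wedge = subsidy = 26.
DWL = ½ × 490.566 × 26 = $6377.36 thousand.

$6377.36 thousand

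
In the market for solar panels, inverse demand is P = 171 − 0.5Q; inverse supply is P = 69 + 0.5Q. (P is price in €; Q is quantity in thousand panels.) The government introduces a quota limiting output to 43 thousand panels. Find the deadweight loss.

€1740.50 thousand

Competitive equilibrium: 171 − 0.5Q = 69 + 0.5Q → Q* = 102, P* = 120.
At Q = 43: demand price = 171 − 0.5·43 = 149.5; supply price = 69 + 0.5·43 = 90.5.
ΔQ = 102 − 43 = 59; wedge = 149.5 − 90.5 = 59.
Deadweight loss = ½ × 59 × 59 = €1740.50 thousand.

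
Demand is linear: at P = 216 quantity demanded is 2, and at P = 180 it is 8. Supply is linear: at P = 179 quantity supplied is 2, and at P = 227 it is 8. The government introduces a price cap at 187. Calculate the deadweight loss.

Demand slope = (180 − 216)/(8 − 2) = −6, so P = 228 − 6Q.
Supply slope = (227 − 179)/(8 − 2) = 8, so P = 163 + 8Q.
Competitive equilibrium: 228 − 6Q = 163 + 8Q → Q* = 4.6429, P* = 200.1429.
At the ceiling P = 187, quantity supplied = (187 − 163)/8 = 3.
Willingness to pay at Q' = 3: 228 − 6·3 = 210.
ΔQ = 4.6429 − 3 = 1.6429; wedge = 210 − 187 = 23.
Welfare loss = ½ × 1.6429 × 23 = 18.89.

18.89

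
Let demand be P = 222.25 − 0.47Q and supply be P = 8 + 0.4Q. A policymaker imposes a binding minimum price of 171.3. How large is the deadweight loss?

8267.35

Competitive equilibrium: 222.25 − 0.47Q = 8 + 0.4Q → Q* = 246.2644, P* = 106.5057.
At the floor P = 171.3, quantity demanded = (222.25 − 171.3)/0.47 = 108.4043.
Sellers' marginal cost at Q' = 108.4043: 8 + 0.4·108.4043 = 51.3617.
ΔQ = 246.2644 − 108.4043 = 137.8601; wedge = 171.3 − 51.3617 = 119.9383.
Welfare loss = ½ × 137.8601 × 119.9383 = 8267.35.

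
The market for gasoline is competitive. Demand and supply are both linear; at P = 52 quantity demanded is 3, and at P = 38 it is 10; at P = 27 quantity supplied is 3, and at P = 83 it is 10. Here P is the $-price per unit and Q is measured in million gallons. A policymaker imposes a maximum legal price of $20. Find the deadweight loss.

Demand slope = (38 − 52)/(10 − 3) = −2, so P = 58 − 2Q.
Supply slope = (83 − 27)/(10 − 3) = 8, so P = 3 + 8Q.
Competitive equilibrium: 58 − 2Q = 3 + 8Q → Q* = 5.5, P* = 47.
At the ceiling P = 20, quantity supplied = (20 − 3)/8 = 2.125.
Willingness to pay at Q' = 2.125: 58 − 2·2.125 = 53.75.
ΔQ = 5.5 − 2.125 = 3.375; wedge = 53.75 − 20 = 33.75.
DWL = ½ × 3.375 × 33.75 = $56.95 million.

$56.95 million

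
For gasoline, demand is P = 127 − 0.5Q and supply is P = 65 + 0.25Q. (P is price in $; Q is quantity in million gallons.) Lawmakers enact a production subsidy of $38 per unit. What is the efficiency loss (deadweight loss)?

Competitive equilibrium: 127 − 0.5Q = 65 + 0.25Q → Q* = 82.6667, P* = 85.6667.
The subsidy lowers effective supply by 38: P = 27 + 0.25Q.
New quantity: 127 − 0.5Q = 27 + 0.25Q → Q' = 133.3333.
Overproduction ΔQ = 133.3333 − 82.6667 = 50.6666; wedge = subsidy = 38.
The triangle = ½ × 50.6666 × 38 = $962.67 million.

$962.67 million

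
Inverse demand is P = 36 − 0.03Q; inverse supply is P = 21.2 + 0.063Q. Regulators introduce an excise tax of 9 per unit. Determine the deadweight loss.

435.48

Competitive equilibrium: 36 − 0.03Q = 21.2 + 0.063Q → Q* = 159.1398, P* = 31.2258.
With the tax, the buyer price exceeds the seller price by 9: (36 − 0.03Q) − (21.2 + 0.063Q) = 9 → Q' = 62.3656.
ΔQ = 159.1398 − 62.3656 = 96.7742; the wedge equals the tax, 9.
Welfare loss = ½ × 96.7742 × 9 = 435.48.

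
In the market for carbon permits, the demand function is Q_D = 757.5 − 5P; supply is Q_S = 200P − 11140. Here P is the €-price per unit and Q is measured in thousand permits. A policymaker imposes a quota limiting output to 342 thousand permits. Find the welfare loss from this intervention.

€1609.70 thousand

In inverse form: demand P = 151.5 − 0.2Q, supply P = 55.7 + 0.005Q.
Competitive equilibrium: 151.5 − 0.2Q = 55.7 + 0.005Q → Q* = 467.3171, P* = 58.0366.
At Q = 342: demand price = 151.5 − 0.2·342 = 83.1; supply price = 55.7 + 0.005·342 = 57.41.
ΔQ = 467.3171 − 342 = 125.3171; wedge = 83.1 − 57.41 = 25.69.
DWL = ½ × 125.3171 × 25.69 = €1609.70 thousand.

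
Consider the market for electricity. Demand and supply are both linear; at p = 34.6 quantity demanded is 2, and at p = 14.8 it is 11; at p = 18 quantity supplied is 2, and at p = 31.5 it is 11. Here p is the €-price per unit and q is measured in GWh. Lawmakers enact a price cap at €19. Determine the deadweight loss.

Demand slope = (14.8 − 34.6)/(11 − 2) = −2.2, so p = 39 − 2.2q.
Supply slope = (31.5 − 18)/(11 − 2) = 1.5, so p = 15 + 1.5q.
Competitive equilibrium: 39 − 2.2q = 15 + 1.5q → q* = 6.4865, p* = 24.7297.
At the ceiling p = 19, quantity supplied = (19 − 15)/1.5 = 2.6667.
Willingness to pay at q' = 2.6667: 39 − 2.2·2.6667 = 33.1333.
Δq = 6.4865 − 2.6667 = 3.8198; wedge = 33.1333 − 19 = 14.1333.
The triangle = ½ × 3.8198 × 14.1333 = €26.99.

€26.99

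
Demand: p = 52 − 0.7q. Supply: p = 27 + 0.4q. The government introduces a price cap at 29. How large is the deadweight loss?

172.84

Competitive equilibrium: 52 − 0.7q = 27 + 0.4q → q* = 22.7273, p* = 36.0909.
At the ceiling p = 29, quantity supplied = (29 − 27)/0.4 = 5.
Willingness to pay at q' = 5: 52 − 0.7·5 = 48.5.
Δq = 22.7273 − 5 = 17.7273; wedge = 48.5 − 29 = 19.5.
Welfare loss = ½ × 17.7273 × 19.5 = 172.84.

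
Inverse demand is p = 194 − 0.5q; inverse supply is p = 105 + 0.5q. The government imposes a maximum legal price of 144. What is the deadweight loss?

Competitive equilibrium: 194 − 0.5q = 105 + 0.5q → q* = 89, p* = 149.5.
At the ceiling p = 144, quantity supplied = (144 − 105)/0.5 = 78.
Willingness to pay at q' = 78: 194 − 0.5·78 = 155.
Δq = 89 − 78 = 11; wedge = 155 − 144 = 11.
Welfare loss = ½ × 11 × 11 = 60.50.

60.50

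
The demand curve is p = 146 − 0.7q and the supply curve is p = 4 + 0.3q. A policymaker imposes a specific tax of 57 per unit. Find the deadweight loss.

1624.50

Competitive equilibrium: 146 − 0.7q = 4 + 0.3q → q* = 142, p* = 46.6.
With the tax, the buyer price exceeds the seller price by 57: (146 − 0.7q) − (4 + 0.3q) = 57 → q' = 85.
Δq = 142 − 85 = 57; the wedge equals the tax, 57.
Welfare loss = ½ × 57 × 57 = 1624.50.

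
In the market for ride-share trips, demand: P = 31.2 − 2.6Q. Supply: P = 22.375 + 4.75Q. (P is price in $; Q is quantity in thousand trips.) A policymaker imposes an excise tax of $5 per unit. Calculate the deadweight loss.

$1.70 thousand

Competitive equilibrium: 31.2 − 2.6Q = 22.375 + 4.75Q → Q* = 1.2007, P* = 28.0782.
With the tax, the buyer price exceeds the seller price by 5: (31.2 − 2.6Q) − (22.375 + 4.75Q) = 5 → Q' = 0.5204.
ΔQ = 1.2007 − 0.5204 = 0.6803; the wedge equals the tax, 5.
DWL = ½ × 0.6803 × 5 = $1.70 thousand.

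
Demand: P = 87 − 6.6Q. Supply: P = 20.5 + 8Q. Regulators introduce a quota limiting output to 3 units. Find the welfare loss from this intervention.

17.65

Competitive equilibrium: 87 − 6.6Q = 20.5 + 8Q → Q* = 4.5548, P* = 56.9384.
At Q = 3: demand price = 87 − 6.6·3 = 67.2; supply price = 20.5 + 8·3 = 44.5.
ΔQ = 4.5548 − 3 = 1.5548; wedge = 67.2 − 44.5 = 22.7.
Deadweight loss = ½ × 1.5548 × 22.7 = 17.65.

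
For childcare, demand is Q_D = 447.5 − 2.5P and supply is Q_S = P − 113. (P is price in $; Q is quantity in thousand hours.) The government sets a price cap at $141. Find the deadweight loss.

$256.51 thousand

In inverse form: demand P = 179 − 0.4Q, supply P = 113 + Q.
Competitive equilibrium: 179 − 0.4Q = 113 + Q → Q* = 47.1429, P* = 160.1429.
At the ceiling P = 141, quantity supplied = (141 − 113)/1 = 28.
Willingness to pay at Q' = 28: 179 − 0.4·28 = 167.8.
ΔQ = 47.1429 − 28 = 19.1429; wedge = 167.8 − 141 = 26.8.
The triangle = ½ × 19.1429 × 26.8 = $256.51 thousand.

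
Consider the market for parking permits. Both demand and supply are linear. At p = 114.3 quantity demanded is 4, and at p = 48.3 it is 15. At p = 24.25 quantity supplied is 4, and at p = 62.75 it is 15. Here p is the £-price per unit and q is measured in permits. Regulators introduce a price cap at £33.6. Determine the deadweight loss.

Demand slope = (48.3 − 114.3)/(15 − 4) = −6, so p = 138.3 − 6q.
Supply slope = (62.75 − 24.25)/(15 − 4) = 3.5, so p = 10.25 + 3.5q.
Competitive equilibrium: 138.3 − 6q = 10.25 + 3.5q → q* = 13.4789, p* = 57.4263.
At the ceiling p = 33.6, quantity supplied = (33.6 − 10.25)/3.5 = 6.6714.
Willingness to pay at q' = 6.6714: 138.3 − 6·6.6714 = 98.2716.
Δq = 13.4789 − 6.6714 = 6.8075; wedge = 98.2716 − 33.6 = 64.6716.
Deadweight loss = ½ × 6.8075 × 64.6716 = £220.13.

£220.13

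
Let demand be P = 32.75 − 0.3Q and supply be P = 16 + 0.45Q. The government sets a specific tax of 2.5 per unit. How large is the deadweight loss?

Competitive equilibrium: 32.75 − 0.3Q = 16 + 0.45Q → Q* = 22.3333, P* = 26.05.
With the tax, the buyer price exceeds the seller price by 2.5: (32.75 − 0.3Q) − (16 + 0.45Q) = 2.5 → Q' = 19.
ΔQ = 22.3333 − 19 = 3.3333; the wedge equals the tax, 2.5.
Welfare loss = ½ × 3.3333 × 2.5 = 4.17.

4.17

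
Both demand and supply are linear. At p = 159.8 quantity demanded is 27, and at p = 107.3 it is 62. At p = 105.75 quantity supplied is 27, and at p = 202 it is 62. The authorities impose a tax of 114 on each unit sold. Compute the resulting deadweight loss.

1528.94

Demand slope = (107.3 − 159.8)/(62 − 27) = −1.5, so p = 200.3 − 1.5q.
Supply slope = (202 − 105.75)/(62 − 27) = 2.75, so p = 31.5 + 2.75q.
Competitive equilibrium: 200.3 − 1.5q = 31.5 + 2.75q → q* = 39.7176, p* = 140.7235.
With the tax, the buyer price exceeds the seller price by 114: (200.3 − 1.5q) − (31.5 + 2.75q) = 114 → q' = 12.8941.
Δq = 39.7176 − 12.8941 = 26.8235; the wedge equals the tax, 114.
Welfare loss = ½ × 26.8235 × 114 = 1528.94.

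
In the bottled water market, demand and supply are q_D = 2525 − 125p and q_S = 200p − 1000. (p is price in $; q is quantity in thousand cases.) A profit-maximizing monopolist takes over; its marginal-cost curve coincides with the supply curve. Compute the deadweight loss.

$1289.60 thousand

In inverse form: demand p = 20.2 − 0.008q, supply p = 5 + 0.005q.
Competitive equilibrium: 20.2 − 0.008q = 5 + 0.005q → q* = 1169.23077, p* = 10.84615.
Marginal revenue: MR = 20.2 − 0.016q. Set MR = MC: 20.2 − 0.016q = 5 + 0.005q → q_m = 723.80952.
Price p_m = 20.2 − 0.008·723.80952 = 14.40952; MC(q_m) = 5 + 0.005·723.80952 = 8.61905.
Competitive q* = 1169.23077, so Δq = 445.42125; wedge = 14.40952 − 8.61905 = 5.79047.
Welfare loss = ½ × 445.42125 × 5.79047 = $1289.60 thousand.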